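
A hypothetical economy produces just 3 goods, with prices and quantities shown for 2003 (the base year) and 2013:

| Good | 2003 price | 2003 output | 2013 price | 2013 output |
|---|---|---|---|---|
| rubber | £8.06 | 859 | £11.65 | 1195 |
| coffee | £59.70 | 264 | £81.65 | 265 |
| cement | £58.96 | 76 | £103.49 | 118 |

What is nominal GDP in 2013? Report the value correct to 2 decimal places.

£47770.82

Nominal GDP 2013 = Σ (p_2013 × q_2013) = 11.65·1195 + 81.65·265 + 103.49·118 = 47770.82.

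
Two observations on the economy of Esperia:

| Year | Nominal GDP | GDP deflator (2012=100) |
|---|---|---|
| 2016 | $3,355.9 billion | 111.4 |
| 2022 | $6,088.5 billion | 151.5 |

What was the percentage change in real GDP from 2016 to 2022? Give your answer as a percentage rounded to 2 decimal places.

33.41%

Deflate each year: 2016 → 3355.9/1.114 = 3012.48; 2022 → 6088.5/1.515 = 4018.81.
So real GDP changed by 4018.81/3012.48 − 1 = 0.3341, i.e. 33.41%.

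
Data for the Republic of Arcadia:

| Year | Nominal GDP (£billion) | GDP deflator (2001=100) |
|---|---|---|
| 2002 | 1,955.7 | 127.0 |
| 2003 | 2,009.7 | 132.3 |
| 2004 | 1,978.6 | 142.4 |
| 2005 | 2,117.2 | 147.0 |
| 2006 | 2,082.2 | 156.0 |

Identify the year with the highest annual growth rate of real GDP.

2005

2003: real = 2009.7/1.323 = 1519.05; growth vs 2002 (1539.92) = -1.36%.
2004: real = 1978.6/1.424 = 1389.47; growth vs 2003 (1519.05) = -8.53%.
2005: real = 2117.2/1.470 = 1440.27; growth vs 2004 (1389.47) = 3.66%.
2006: real = 2082.2/1.560 = 1334.74; growth vs 2005 (1440.27) = -7.33%.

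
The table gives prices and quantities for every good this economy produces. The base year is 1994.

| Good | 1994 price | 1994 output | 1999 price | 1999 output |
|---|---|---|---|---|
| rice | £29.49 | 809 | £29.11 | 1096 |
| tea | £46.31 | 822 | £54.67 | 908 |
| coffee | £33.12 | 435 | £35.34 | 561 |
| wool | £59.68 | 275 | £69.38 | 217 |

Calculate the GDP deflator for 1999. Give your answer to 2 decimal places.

109.94

Nominal GDP 1999 = 29.11·1096 + 54.67·908 + 35.34·561 + 69.38·217 = 116426.12.
Real GDP 1999 (at 1994 prices) = 29.49·1096 + 46.31·908 + 33.12·561 + 59.68·217 = 105901.40.
Deflator = Nominal/Real × 100 = 116426.12/105901.40 × 100 = 109.938.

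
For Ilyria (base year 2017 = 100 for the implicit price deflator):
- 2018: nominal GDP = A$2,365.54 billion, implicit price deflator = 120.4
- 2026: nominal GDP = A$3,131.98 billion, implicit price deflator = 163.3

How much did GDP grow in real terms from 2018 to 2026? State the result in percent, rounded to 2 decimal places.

-2.38%

Deflate each year: 2018 → 2365.54/1.204 = 1964.73; 2026 → 3131.98/1.633 = 1917.93.
So real GDP changed by 1917.93/1964.73 − 1 = -0.0238, i.e. -2.38%.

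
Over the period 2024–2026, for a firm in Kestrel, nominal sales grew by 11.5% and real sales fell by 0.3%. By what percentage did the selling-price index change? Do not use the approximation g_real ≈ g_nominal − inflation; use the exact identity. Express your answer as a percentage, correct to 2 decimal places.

(1 + g_nom) = (1 + g_real)(1 + π), so π = 1.1150 / 0.9970 − 1 = 0.11836.

11.84%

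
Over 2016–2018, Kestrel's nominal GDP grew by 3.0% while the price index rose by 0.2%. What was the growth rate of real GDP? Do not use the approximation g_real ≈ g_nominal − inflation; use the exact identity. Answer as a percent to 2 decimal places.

2.79%

(1 + g_nom) = (1 + g_real)(1 + π), so g_real = 1.0300 / 1.0020 − 1 = 0.02794.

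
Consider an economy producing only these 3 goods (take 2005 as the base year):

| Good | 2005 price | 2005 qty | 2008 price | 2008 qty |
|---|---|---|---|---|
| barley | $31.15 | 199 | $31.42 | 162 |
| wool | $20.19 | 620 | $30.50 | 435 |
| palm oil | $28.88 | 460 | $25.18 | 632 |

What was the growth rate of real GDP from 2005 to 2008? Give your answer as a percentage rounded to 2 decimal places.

Real GDP 2005 = Nominal GDP 2005 = 31.15·199 + 20.19·620 + 28.88·460 = 32001.45.
Real GDP 2008 (at 2005 prices) = 31.15·162 + 20.19·435 + 28.88·632 = 32081.11.
Real growth = 32081.11/32001.45 − 1 = 0.0025.

0.25%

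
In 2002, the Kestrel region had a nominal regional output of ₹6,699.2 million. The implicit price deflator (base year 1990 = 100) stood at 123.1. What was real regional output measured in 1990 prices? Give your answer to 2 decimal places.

Real regional output = Nominal / (implicit price deflator/100) = 6699.2 / 1.231 = 5442.08.

₹5,442.08 million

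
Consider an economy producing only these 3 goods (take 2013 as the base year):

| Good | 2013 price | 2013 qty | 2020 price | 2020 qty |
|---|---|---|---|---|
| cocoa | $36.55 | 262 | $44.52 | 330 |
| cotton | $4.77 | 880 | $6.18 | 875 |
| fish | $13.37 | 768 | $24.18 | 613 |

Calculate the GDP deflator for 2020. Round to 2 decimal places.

Nominal GDP 2020 = 44.52·330 + 6.18·875 + 24.18·613 = 34921.44.
Real GDP 2020 (at 2013 prices) = 36.55·330 + 4.77·875 + 13.37·613 = 24431.06.
Deflator = Nominal/Real × 100 = 34921.44/24431.06 × 100 = 142.939.

142.94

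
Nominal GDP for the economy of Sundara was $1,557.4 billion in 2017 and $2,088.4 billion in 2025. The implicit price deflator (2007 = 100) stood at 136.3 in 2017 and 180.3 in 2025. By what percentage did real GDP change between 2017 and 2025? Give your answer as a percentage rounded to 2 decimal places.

Real GDP 2017 = 1557.4 / 1.363 = 1142.63.
Real GDP 2025 = 2088.4 / 1.803 = 1158.29.
Real growth = 1158.29 / 1142.63 − 1 = 0.0137.

1.37%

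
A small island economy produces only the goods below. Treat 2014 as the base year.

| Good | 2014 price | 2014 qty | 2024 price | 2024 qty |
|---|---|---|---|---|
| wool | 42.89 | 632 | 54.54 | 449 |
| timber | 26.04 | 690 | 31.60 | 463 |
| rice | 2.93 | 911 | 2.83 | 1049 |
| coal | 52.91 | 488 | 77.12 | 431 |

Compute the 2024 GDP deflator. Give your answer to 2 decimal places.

Nominal GDP 2024 = 54.54·449 + 31.60·463 + 2.83·1049 + 77.12·431 = 75326.65.
Real GDP 2024 (at 2014 prices) = 42.89·449 + 26.04·463 + 2.93·1049 + 52.91·431 = 57191.91.
Deflator = Nominal/Real × 100 = 75326.65/57191.91 × 100 = 131.709.

131.71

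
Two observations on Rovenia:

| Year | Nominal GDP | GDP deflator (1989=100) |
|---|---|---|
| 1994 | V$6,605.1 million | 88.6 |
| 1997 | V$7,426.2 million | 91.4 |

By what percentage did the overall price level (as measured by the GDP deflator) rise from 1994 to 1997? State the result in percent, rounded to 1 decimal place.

3.2%

Price-level change = 91.4 / 88.6 − 1 = 0.0316.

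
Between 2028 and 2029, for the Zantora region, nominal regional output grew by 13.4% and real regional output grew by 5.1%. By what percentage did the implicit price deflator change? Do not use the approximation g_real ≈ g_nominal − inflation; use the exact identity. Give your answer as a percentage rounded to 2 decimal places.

(1 + g_nom) = (1 + g_real)(1 + π), so π = 1.1340 / 1.0510 − 1 = 0.07897.

7.90%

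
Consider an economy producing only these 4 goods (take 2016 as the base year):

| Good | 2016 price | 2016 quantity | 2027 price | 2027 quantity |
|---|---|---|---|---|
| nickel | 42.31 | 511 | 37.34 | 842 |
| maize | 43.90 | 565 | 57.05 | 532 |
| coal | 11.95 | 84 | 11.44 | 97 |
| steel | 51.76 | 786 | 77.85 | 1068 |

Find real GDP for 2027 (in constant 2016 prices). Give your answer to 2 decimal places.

115418.65

Real GDP 2027 = Σ (p_2016 × q_2027) = 42.31·842 + 43.90·532 + 11.95·97 + 51.76·1068 = 115418.65.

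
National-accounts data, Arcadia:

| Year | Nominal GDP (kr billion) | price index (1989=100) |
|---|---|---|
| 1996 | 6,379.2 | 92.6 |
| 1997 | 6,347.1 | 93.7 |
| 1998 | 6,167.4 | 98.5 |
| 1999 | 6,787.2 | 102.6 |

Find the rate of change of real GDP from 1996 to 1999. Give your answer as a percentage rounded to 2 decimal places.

Real GDP 1996 = 6379.2/0.926 = 6888.98.
Real GDP 1999 = 6787.2/1.026 = 6615.20.
Change = 6615.20/6888.98 − 1 = -0.0397.

-3.97%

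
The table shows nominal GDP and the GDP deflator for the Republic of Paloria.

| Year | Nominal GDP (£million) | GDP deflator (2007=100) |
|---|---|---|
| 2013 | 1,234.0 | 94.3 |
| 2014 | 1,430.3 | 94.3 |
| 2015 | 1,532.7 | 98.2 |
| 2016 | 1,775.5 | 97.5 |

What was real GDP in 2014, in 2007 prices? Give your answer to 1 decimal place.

£1,516.8 million

Real GDP 2014 = 1430.3 / 0.943 = 1516.76.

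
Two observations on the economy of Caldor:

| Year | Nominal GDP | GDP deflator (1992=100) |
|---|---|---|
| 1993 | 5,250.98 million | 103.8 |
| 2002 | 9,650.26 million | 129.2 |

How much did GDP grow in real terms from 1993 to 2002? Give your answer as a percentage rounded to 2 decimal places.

47.65%

Real GDP 1993 = 5250.98 / 1.038 = 5058.75.
Real GDP 2002 = 9650.26 / 1.292 = 7469.24.
Real growth = 7469.24 / 5058.75 − 1 = 0.4765.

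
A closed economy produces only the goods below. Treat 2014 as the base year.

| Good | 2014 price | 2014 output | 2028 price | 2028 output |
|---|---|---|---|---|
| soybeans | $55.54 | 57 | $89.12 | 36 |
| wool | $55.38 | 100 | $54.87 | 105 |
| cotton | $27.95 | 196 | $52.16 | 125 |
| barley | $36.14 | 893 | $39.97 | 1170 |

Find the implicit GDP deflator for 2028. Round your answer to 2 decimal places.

116.16

Nominal GDP 2028 = 89.12·36 + 54.87·105 + 52.16·125 + 39.97·1170 = 62254.57.
Real GDP 2028 (at 2014 prices) = 55.54·36 + 55.38·105 + 27.95·125 + 36.14·1170 = 53591.89.
Deflator = Nominal/Real × 100 = 62254.57/53591.89 × 100 = 116.164.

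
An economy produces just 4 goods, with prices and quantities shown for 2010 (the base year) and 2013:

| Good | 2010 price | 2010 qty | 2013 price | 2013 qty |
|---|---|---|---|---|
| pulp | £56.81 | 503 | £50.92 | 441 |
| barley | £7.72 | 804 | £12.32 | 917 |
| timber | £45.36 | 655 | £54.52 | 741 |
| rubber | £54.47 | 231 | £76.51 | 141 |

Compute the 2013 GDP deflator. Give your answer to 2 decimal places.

115.68

Nominal GDP 2013 = 50.92·441 + 12.32·917 + 54.52·741 + 76.51·141 = 84940.39.
Real GDP 2013 (at 2010 prices) = 56.81·441 + 7.72·917 + 45.36·741 + 54.47·141 = 73424.48.
Deflator = Nominal/Real × 100 = 84940.39/73424.48 × 100 = 115.684.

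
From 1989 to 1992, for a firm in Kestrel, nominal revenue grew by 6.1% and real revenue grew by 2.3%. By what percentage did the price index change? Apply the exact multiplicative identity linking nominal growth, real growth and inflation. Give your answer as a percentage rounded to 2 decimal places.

3.71%

(1 + g_nom) = (1 + g_real)(1 + π), so π = 1.0610 / 1.0230 − 1 = 0.03715.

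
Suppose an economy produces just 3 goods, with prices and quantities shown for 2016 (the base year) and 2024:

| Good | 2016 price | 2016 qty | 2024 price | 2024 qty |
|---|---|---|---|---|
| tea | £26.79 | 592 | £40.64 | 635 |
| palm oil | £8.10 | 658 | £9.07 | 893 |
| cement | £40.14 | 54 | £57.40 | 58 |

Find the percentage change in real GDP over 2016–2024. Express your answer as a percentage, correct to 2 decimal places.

13.77%

Real GDP 2016 = Nominal GDP 2016 = 26.79·592 + 8.10·658 + 40.14·54 = 23357.04.
Real GDP 2024 (at 2016 prices) = 26.79·635 + 8.10·893 + 40.14·58 = 26573.07.
Real growth = 26573.07/23357.04 − 1 = 0.1377.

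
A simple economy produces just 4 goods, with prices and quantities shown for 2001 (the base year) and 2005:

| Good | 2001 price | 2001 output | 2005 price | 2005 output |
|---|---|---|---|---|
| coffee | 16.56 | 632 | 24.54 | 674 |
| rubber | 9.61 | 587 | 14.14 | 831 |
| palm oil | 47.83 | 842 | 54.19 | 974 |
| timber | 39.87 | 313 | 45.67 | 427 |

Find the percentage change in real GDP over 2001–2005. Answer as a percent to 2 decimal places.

20.18%

Real GDP 2001 = Nominal GDP 2001 = 16.56·632 + 9.61·587 + 47.83·842 + 39.87·313 = 68859.16.
Real GDP 2005 (at 2001 prices) = 16.56·674 + 9.61·831 + 47.83·974 + 39.87·427 = 82758.26.
Real growth = 82758.26/68859.16 − 1 = 0.2018.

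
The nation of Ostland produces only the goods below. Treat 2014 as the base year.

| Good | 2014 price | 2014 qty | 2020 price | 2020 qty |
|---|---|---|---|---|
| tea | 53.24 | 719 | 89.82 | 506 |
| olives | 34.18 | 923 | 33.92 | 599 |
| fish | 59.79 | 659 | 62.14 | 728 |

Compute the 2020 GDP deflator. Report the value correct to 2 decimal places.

122.06

Nominal GDP 2020 = 89.82·506 + 33.92·599 + 62.14·728 = 111004.92.
Real GDP 2020 (at 2014 prices) = 53.24·506 + 34.18·599 + 59.79·728 = 90940.38.
Deflator = Nominal/Real × 100 = 111004.92/90940.38 × 100 = 122.063.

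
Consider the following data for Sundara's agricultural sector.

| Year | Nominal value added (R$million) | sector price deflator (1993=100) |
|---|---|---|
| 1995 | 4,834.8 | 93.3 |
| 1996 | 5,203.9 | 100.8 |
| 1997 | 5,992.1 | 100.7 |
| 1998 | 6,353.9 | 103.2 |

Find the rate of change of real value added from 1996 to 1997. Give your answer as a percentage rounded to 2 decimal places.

15.26%

Real value added 1996 = 5203.9/1.008 = 5162.60.
Real value added 1997 = 5992.1/1.007 = 5950.45.
Change = 5950.45/5162.60 − 1 = 0.1526.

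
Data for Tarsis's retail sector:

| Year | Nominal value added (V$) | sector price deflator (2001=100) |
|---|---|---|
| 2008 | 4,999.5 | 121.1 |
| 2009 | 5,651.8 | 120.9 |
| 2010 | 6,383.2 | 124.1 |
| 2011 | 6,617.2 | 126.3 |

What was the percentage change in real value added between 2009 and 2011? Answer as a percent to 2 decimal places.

Real value added 2009 = 5651.8/1.209 = 4674.77.
Real value added 2011 = 6617.2/1.263 = 5239.27.
Change = 5239.27/4674.77 − 1 = 0.1208.

12.08%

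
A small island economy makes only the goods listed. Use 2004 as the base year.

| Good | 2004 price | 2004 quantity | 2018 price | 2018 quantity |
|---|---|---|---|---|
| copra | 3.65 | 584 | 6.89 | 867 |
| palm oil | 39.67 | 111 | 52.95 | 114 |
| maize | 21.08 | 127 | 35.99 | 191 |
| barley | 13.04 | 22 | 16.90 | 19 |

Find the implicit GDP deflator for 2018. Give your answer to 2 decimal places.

Nominal GDP 2018 = 6.89·867 + 52.95·114 + 35.99·191 + 16.90·19 = 19205.12.
Real GDP 2018 (at 2004 prices) = 3.65·867 + 39.67·114 + 21.08·191 + 13.04·19 = 11960.97.
Deflator = Nominal/Real × 100 = 19205.12/11960.97 × 100 = 160.565.

160.56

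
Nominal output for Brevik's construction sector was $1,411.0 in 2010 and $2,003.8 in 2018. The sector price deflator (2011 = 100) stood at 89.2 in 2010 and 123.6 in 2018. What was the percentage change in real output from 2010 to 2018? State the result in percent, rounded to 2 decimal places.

Deflate each year: 2010 → 1411.0/0.892 = 1581.84; 2018 → 2003.8/1.236 = 1621.20.
So real output changed by 1621.20/1581.84 − 1 = 0.0249, i.e. 2.49%.

2.49%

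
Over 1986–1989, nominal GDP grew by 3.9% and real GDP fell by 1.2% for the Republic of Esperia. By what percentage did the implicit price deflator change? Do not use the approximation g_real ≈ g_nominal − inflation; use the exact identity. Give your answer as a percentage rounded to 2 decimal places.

5.16%

(1 + g_nom) = (1 + g_real)(1 + π), so π = 1.0390 / 0.9880 − 1 = 0.05162.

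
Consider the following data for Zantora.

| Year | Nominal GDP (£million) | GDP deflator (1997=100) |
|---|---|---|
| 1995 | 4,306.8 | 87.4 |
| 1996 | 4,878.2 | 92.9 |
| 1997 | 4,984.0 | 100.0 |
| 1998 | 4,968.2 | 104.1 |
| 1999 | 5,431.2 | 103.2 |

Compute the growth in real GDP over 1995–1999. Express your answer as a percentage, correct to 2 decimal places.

Real GDP 1995 = 4306.8/0.874 = 4927.69.
Real GDP 1999 = 5431.2/1.032 = 5262.79.
Change = 5262.79/4927.69 − 1 = 0.0680.

6.80%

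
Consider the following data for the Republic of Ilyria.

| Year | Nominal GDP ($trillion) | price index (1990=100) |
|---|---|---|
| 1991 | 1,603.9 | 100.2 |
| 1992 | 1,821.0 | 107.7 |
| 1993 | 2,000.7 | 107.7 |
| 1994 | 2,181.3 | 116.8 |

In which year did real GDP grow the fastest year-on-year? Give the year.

1992: real = 1821.0/1.077 = 1690.81; growth vs 1991 (1600.70) = 5.63%.
1993: real = 2000.7/1.077 = 1857.66; growth vs 1992 (1690.81) = 9.87%.
1994: real = 2181.3/1.168 = 1867.55; growth vs 1993 (1857.66) = 0.53%.

1993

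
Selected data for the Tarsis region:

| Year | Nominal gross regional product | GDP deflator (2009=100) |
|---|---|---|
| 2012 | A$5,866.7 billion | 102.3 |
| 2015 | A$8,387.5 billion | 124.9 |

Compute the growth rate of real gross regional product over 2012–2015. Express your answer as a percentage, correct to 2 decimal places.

17.10%

Real gross regional product 2012 = 5866.7 / 1.023 = 5734.80.
Real gross regional product 2015 = 8387.5 / 1.249 = 6715.37.
Real growth = 6715.37 / 5734.80 − 1 = 0.1710.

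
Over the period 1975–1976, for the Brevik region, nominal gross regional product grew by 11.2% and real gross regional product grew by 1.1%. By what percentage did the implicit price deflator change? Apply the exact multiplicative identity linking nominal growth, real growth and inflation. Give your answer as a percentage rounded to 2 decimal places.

9.99%

(1 + g_nom) = (1 + g_real)(1 + π), so π = 1.1120 / 1.0110 − 1 = 0.09990.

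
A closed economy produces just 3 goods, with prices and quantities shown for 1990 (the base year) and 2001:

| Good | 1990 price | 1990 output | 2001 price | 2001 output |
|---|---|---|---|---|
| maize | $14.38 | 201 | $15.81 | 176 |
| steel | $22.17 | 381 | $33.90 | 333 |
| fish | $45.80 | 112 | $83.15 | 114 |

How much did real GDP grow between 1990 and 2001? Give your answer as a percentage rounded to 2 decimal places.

Real GDP 1990 = Nominal GDP 1990 = 14.38·201 + 22.17·381 + 45.80·112 = 16466.75.
Real GDP 2001 (at 1990 prices) = 14.38·176 + 22.17·333 + 45.80·114 = 15134.69.
Real growth = 15134.69/16466.75 − 1 = -0.0809.

-8.09%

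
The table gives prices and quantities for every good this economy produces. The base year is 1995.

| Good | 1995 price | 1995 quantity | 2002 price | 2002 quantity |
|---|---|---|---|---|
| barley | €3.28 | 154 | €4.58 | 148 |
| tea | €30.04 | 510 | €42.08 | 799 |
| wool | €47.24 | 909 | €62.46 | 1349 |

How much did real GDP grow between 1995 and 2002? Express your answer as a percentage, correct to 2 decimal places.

50.11%

Real GDP 1995 = Nominal GDP 1995 = 3.28·154 + 30.04·510 + 47.24·909 = 58766.68.
Real GDP 2002 (at 1995 prices) = 3.28·148 + 30.04·799 + 47.24·1349 = 88214.16.
Real growth = 88214.16/58766.68 − 1 = 0.5011.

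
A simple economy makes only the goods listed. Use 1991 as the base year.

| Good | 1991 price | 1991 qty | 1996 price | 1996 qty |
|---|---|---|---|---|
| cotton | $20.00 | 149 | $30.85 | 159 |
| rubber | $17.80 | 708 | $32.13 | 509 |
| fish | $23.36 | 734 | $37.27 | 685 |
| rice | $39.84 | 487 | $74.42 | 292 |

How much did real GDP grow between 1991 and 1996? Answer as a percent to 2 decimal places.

-23.51%

Real GDP 1991 = Nominal GDP 1991 = 20.00·149 + 17.80·708 + 23.36·734 + 39.84·487 = 52130.72.
Real GDP 1996 (at 1991 prices) = 20.00·159 + 17.80·509 + 23.36·685 + 39.84·292 = 39875.08.
Real growth = 39875.08/52130.72 − 1 = -0.2351.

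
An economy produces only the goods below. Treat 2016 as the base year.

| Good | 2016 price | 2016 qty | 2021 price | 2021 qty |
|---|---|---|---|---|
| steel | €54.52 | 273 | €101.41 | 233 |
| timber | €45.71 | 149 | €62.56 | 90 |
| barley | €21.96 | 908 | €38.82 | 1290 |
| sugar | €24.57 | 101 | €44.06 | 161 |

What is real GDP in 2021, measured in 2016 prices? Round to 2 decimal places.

€49101.23

Real GDP 2021 = Σ (p_2016 × q_2021) = 54.52·233 + 45.71·90 + 21.96·1290 + 24.57·161 = 49101.23.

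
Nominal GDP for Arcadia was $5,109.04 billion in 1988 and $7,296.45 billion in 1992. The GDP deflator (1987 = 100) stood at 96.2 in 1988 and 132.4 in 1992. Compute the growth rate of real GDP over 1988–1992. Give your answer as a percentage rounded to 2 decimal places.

3.77%

Deflate each year: 1988 → 5109.04/0.962 = 5310.85; 1992 → 7296.45/1.324 = 5510.91.
So real GDP changed by 5510.91/5310.85 − 1 = 0.0377, i.e. 3.77%.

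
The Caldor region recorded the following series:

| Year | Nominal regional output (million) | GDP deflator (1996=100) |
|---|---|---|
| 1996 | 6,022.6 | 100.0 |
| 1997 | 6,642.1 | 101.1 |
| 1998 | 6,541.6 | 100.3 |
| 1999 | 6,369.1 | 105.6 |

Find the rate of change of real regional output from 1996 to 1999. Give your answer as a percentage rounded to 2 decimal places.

Real regional output 1996 = 6022.6/1.000 = 6022.60.
Real regional output 1999 = 6369.1/1.056 = 6031.34.
Change = 6031.34/6022.60 − 1 = 0.0015.

0.15%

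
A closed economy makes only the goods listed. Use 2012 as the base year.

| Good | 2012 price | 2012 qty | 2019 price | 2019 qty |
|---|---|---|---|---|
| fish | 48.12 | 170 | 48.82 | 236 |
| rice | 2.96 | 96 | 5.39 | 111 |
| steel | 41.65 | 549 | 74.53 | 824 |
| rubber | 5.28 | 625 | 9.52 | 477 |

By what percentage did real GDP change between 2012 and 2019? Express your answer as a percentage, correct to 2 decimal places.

Real GDP 2012 = Nominal GDP 2012 = 48.12·170 + 2.96·96 + 41.65·549 + 5.28·625 = 34630.41.
Real GDP 2019 (at 2012 prices) = 48.12·236 + 2.96·111 + 41.65·824 + 5.28·477 = 48523.04.
Real growth = 48523.04/34630.41 − 1 = 0.4012.

40.12%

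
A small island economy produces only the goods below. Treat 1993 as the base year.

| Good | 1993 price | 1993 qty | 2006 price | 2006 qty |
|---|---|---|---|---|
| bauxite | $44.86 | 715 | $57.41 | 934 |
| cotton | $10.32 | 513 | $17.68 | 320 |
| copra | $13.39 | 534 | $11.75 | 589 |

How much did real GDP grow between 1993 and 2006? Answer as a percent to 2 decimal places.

Real GDP 1993 = Nominal GDP 1993 = 44.86·715 + 10.32·513 + 13.39·534 = 44519.32.
Real GDP 2006 (at 1993 prices) = 44.86·934 + 10.32·320 + 13.39·589 = 53088.35.
Real growth = 53088.35/44519.32 − 1 = 0.1925.

19.25%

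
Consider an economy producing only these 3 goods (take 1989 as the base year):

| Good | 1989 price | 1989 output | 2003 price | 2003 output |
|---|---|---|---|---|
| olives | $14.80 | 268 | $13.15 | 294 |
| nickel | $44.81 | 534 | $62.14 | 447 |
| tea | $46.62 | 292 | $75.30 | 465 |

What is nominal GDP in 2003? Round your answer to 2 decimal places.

$66657.18

Nominal GDP 2003 = Σ (p_2003 × q_2003) = 13.15·294 + 62.14·447 + 75.30·465 = 66657.18.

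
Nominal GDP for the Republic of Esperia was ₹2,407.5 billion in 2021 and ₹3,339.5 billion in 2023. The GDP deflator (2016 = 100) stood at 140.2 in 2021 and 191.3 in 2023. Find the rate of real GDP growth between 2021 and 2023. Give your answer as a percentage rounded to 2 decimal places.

Real GDP 2021 = 2407.5 / 1.402 = 1717.19.
Real GDP 2023 = 3339.5 / 1.913 = 1745.69.
Real growth = 1745.69 / 1717.19 − 1 = 0.0166.

1.66%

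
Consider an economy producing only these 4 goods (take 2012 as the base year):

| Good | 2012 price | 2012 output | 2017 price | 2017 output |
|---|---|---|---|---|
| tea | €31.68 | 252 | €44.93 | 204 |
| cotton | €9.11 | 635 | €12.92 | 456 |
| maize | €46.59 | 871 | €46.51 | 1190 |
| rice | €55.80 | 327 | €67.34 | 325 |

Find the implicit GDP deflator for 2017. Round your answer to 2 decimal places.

Nominal GDP 2017 = 44.93·204 + 12.92·456 + 46.51·1190 + 67.34·325 = 92289.64.
Real GDP 2017 (at 2012 prices) = 31.68·204 + 9.11·456 + 46.59·1190 + 55.80·325 = 84193.98.
Deflator = Nominal/Real × 100 = 92289.64/84193.98 × 100 = 109.615.

109.62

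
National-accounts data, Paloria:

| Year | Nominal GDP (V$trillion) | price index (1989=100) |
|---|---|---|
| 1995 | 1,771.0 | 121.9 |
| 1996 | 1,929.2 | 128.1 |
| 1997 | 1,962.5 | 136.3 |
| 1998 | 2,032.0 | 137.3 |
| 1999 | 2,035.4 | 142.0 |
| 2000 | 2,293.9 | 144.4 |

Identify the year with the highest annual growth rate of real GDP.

2000

1996: real = 1929.2/1.281 = 1506.01; growth vs 1995 (1452.83) = 3.66%.
1997: real = 1962.5/1.363 = 1439.84; growth vs 1996 (1506.01) = -4.39%.
1998: real = 2032.0/1.373 = 1479.97; growth vs 1997 (1439.84) = 2.79%.
1999: real = 2035.4/1.420 = 1433.38; growth vs 1998 (1479.97) = -3.15%.
2000: real = 2293.9/1.444 = 1588.57; growth vs 1999 (1433.38) = 10.83%.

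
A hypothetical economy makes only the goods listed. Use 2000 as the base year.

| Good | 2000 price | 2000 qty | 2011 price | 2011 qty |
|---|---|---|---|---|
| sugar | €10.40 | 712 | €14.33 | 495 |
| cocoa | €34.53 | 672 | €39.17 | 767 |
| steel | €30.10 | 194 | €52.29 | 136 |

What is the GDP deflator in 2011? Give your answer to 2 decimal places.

Nominal GDP 2011 = 14.33·495 + 39.17·767 + 52.29·136 = 44248.18.
Real GDP 2011 (at 2000 prices) = 10.40·495 + 34.53·767 + 30.10·136 = 35726.11.
Deflator = Nominal/Real × 100 = 44248.18/35726.11 × 100 = 123.854.

123.85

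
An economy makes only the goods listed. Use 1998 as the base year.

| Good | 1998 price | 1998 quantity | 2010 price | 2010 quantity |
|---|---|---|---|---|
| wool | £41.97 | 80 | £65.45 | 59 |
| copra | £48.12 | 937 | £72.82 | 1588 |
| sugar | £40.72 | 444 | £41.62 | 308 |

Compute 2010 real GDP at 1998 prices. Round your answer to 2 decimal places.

Real GDP 2010 = Σ (p_1998 × q_2010) = 41.97·59 + 48.12·1588 + 40.72·308 = 91432.55.

£91432.55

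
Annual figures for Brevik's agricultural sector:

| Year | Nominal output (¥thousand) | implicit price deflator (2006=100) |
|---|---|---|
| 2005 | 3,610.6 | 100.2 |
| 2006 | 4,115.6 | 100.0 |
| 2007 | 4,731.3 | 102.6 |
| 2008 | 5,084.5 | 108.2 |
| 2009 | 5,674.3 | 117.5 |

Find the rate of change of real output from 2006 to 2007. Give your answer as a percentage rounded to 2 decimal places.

12.05%

Real output 2006 = 4115.6/1.000 = 4115.60.
Real output 2007 = 4731.3/1.026 = 4611.40.
Change = 4611.40/4115.60 − 1 = 0.1205.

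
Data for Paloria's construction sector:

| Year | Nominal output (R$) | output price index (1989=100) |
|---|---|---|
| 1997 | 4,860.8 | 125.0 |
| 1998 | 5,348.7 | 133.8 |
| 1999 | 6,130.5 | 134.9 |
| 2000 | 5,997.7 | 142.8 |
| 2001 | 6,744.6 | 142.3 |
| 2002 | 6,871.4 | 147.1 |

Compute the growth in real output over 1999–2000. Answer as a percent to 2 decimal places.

-7.58%

Real output 1999 = 6130.5/1.349 = 4544.48.
Real output 2000 = 5997.7/1.428 = 4200.07.
Change = 4200.07/4544.48 − 1 = -0.0758.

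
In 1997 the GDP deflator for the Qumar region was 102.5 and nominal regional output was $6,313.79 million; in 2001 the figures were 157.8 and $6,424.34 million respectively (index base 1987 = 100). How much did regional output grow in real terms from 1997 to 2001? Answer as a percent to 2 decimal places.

-33.91%

Deflate each year: 1997 → 6313.79/1.025 = 6159.80; 2001 → 6424.34/1.578 = 4071.19.
So real regional output changed by 4071.19/6159.80 − 1 = -0.3391, i.e. -33.91%.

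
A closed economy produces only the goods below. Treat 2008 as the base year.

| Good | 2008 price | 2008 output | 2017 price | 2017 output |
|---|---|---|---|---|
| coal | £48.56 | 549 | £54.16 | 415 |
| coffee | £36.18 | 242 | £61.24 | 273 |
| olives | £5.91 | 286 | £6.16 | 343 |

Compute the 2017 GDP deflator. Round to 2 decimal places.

128.86

Nominal GDP 2017 = 54.16·415 + 61.24·273 + 6.16·343 = 41307.80.
Real GDP 2017 (at 2008 prices) = 48.56·415 + 36.18·273 + 5.91·343 = 32056.67.
Deflator = Nominal/Real × 100 = 41307.80/32056.67 × 100 = 128.859.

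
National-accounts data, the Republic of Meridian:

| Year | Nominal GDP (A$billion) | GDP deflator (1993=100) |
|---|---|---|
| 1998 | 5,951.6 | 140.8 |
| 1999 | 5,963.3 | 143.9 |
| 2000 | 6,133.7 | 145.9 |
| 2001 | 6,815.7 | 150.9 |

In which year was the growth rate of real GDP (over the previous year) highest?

1999: real = 5963.3/1.439 = 4144.06; growth vs 1998 (4226.99) = -1.96%.
2000: real = 6133.7/1.459 = 4204.04; growth vs 1999 (4144.06) = 1.45%.
2001: real = 6815.7/1.509 = 4516.70; growth vs 2000 (4204.04) = 7.44%.

2001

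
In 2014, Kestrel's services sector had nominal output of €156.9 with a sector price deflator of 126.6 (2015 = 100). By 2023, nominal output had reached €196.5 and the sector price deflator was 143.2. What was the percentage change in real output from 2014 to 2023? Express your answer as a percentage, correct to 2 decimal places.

10.72%

Deflate each year: 2014 → 156.9/1.266 = 123.93; 2023 → 196.5/1.432 = 137.22.
So real output changed by 137.22/123.93 − 1 = 0.1072, i.e. 10.72%.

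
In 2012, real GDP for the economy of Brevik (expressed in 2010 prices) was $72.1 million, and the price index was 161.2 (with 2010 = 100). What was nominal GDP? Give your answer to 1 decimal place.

Nominal GDP = Real × (price index/100) = 72.1 × 1.612 = 116.23.

$116.2 million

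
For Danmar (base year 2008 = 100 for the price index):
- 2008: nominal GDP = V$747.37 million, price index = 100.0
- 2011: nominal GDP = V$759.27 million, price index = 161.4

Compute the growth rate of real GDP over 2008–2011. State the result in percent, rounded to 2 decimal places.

Real GDP 2008 = 747.37 / 1.000 = 747.37.
Real GDP 2011 = 759.27 / 1.614 = 470.43.
Real growth = 470.43 / 747.37 − 1 = -0.3706.

-37.06%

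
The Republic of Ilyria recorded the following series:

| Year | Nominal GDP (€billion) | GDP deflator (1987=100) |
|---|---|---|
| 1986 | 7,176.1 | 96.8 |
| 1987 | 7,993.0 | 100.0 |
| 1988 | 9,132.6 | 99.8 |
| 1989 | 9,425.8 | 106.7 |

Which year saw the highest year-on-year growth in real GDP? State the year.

1988

1987: real = 7993.0/1.000 = 7993.00; growth vs 1986 (7413.33) = 7.82%.
1988: real = 9132.6/0.998 = 9150.90; growth vs 1987 (7993.00) = 14.49%.
1989: real = 9425.8/1.067 = 8833.93; growth vs 1988 (9150.90) = -3.46%.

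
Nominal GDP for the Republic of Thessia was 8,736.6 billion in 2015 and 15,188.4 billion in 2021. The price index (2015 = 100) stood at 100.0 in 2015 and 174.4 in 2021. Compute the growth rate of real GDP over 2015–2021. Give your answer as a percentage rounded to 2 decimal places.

Deflate each year: 2015 → 8736.6/1.000 = 8736.60; 2021 → 15188.4/1.744 = 8708.94.
So real GDP changed by 8708.94/8736.60 − 1 = -0.0032, i.e. -0.32%.

-0.32%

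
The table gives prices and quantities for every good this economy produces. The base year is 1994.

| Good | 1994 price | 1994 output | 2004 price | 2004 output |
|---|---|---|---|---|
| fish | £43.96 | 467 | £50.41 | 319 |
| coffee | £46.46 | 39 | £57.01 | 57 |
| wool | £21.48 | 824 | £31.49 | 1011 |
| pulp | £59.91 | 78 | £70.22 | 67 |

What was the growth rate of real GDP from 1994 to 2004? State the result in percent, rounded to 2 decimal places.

-5.17%

Real GDP 1994 = Nominal GDP 1994 = 43.96·467 + 46.46·39 + 21.48·824 + 59.91·78 = 44713.76.
Real GDP 2004 (at 1994 prices) = 43.96·319 + 46.46·57 + 21.48·1011 + 59.91·67 = 42401.71.
Real growth = 42401.71/44713.76 − 1 = -0.0517.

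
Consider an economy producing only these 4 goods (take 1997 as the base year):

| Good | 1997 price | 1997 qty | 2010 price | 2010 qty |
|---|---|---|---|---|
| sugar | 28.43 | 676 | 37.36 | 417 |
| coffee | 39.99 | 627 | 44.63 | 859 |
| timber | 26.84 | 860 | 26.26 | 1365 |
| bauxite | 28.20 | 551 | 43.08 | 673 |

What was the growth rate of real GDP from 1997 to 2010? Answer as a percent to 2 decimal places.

22.81%

Real GDP 1997 = Nominal GDP 1997 = 28.43·676 + 39.99·627 + 26.84·860 + 28.20·551 = 82913.01.
Real GDP 2010 (at 1997 prices) = 28.43·417 + 39.99·859 + 26.84·1365 + 28.20·673 = 101821.92.
Real growth = 101821.92/82913.01 − 1 = 0.2281.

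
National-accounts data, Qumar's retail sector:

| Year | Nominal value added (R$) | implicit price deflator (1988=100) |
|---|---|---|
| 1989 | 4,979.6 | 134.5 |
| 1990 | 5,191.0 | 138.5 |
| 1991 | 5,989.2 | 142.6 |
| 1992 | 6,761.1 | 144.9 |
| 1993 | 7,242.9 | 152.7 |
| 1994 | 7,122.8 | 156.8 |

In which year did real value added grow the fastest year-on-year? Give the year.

1991

1990: real = 5191.0/1.385 = 3748.01; growth vs 1989 (3702.30) = 1.23%.
1991: real = 5989.2/1.426 = 4200.00; growth vs 1990 (3748.01) = 12.06%.
1992: real = 6761.1/1.449 = 4666.05; growth vs 1991 (4200.00) = 11.10%.
1993: real = 7242.9/1.527 = 4743.22; growth vs 1992 (4666.05) = 1.65%.
1994: real = 7122.8/1.568 = 4542.60; growth vs 1993 (4743.22) = -4.23%.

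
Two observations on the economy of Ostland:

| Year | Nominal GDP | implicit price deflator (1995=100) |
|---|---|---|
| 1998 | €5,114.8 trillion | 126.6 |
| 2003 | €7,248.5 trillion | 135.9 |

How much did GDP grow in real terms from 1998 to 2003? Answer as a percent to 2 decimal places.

32.02%

Real GDP 1998 = 5114.8 / 1.266 = 4040.13.
Real GDP 2003 = 7248.5 / 1.359 = 5333.70.
Real growth = 5333.70 / 4040.13 − 1 = 0.3202.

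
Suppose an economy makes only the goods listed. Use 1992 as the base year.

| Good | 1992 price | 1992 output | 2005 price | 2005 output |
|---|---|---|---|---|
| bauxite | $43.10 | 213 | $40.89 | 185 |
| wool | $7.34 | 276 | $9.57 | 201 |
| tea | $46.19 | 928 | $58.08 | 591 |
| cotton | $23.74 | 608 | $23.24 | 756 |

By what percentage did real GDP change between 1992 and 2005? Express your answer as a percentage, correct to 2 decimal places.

Real GDP 1992 = Nominal GDP 1992 = 43.10·213 + 7.34·276 + 46.19·928 + 23.74·608 = 68504.38.
Real GDP 2005 (at 1992 prices) = 43.10·185 + 7.34·201 + 46.19·591 + 23.74·756 = 54694.57.
Real growth = 54694.57/68504.38 − 1 = -0.2016.

-20.16%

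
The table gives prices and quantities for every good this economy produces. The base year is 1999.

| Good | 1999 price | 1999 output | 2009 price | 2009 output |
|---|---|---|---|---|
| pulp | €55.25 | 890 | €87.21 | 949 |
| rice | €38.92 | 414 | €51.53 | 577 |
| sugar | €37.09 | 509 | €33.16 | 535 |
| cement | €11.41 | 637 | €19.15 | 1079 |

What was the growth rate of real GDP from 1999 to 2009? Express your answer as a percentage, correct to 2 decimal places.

17.07%

Real GDP 1999 = Nominal GDP 1999 = 55.25·890 + 38.92·414 + 37.09·509 + 11.41·637 = 91432.36.
Real GDP 2009 (at 1999 prices) = 55.25·949 + 38.92·577 + 37.09·535 + 11.41·1079 = 107043.63.
Real growth = 107043.63/91432.36 − 1 = 0.1707.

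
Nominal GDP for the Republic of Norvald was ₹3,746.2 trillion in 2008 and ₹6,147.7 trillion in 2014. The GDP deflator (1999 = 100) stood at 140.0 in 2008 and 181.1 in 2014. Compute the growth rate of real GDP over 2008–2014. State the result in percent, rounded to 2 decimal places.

26.86%

Real GDP 2008 = 3746.2 / 1.400 = 2675.86.
Real GDP 2014 = 6147.7 / 1.811 = 3394.64.
Real growth = 3394.64 / 2675.86 − 1 = 0.2686.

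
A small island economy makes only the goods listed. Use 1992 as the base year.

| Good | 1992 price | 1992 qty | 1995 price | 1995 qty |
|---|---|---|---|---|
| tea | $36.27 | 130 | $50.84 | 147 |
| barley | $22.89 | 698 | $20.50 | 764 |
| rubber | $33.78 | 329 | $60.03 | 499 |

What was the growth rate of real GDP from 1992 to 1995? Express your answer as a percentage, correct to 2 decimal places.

24.74%

Real GDP 1992 = Nominal GDP 1992 = 36.27·130 + 22.89·698 + 33.78·329 = 31805.94.
Real GDP 1995 (at 1992 prices) = 36.27·147 + 22.89·764 + 33.78·499 = 39675.87.
Real growth = 39675.87/31805.94 − 1 = 0.2474.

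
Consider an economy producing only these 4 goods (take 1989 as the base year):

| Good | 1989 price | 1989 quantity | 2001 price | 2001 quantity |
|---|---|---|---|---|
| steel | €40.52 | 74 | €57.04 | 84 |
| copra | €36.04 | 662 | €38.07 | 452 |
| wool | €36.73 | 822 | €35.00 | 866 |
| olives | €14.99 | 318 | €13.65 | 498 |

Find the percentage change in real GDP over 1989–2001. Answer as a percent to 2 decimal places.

-4.61%

Real GDP 1989 = Nominal GDP 1989 = 40.52·74 + 36.04·662 + 36.73·822 + 14.99·318 = 61815.84.
Real GDP 2001 (at 1989 prices) = 40.52·84 + 36.04·452 + 36.73·866 + 14.99·498 = 58966.96.
Real growth = 58966.96/61815.84 − 1 = -0.0461.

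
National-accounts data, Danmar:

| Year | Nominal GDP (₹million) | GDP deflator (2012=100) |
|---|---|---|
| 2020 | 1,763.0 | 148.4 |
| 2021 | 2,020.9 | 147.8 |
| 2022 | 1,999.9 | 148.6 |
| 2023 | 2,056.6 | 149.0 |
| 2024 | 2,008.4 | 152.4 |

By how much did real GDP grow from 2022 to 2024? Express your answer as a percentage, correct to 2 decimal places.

Real GDP 2022 = 1999.9/1.486 = 1345.83.
Real GDP 2024 = 2008.4/1.524 = 1317.85.
Change = 1317.85/1345.83 − 1 = -0.0208.

-2.08%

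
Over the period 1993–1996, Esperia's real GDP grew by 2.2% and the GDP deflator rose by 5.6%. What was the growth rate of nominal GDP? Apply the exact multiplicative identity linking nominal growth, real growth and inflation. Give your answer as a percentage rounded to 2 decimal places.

(1 + g_nom) = (1 + g_real)(1 + π) = 1.0220 × 1.0560 = 1.07923.

7.92%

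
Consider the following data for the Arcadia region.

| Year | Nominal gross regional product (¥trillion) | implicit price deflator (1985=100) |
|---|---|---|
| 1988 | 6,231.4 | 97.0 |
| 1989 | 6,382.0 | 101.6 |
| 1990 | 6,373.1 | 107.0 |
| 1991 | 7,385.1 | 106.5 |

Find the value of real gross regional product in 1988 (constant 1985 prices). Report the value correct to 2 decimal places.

¥6,424.12 trillion

Real gross regional product 1988 = 6231.4 / 0.970 = 6424.12.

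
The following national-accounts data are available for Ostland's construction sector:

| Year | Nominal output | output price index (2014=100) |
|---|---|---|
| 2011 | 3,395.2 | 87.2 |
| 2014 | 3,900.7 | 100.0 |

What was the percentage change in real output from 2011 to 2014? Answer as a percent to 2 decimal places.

Deflate each year: 2011 → 3395.2/0.872 = 3893.58; 2014 → 3900.7/1.000 = 3900.70.
So real output changed by 3900.70/3893.58 − 1 = 0.0018, i.e. 0.18%.

0.18%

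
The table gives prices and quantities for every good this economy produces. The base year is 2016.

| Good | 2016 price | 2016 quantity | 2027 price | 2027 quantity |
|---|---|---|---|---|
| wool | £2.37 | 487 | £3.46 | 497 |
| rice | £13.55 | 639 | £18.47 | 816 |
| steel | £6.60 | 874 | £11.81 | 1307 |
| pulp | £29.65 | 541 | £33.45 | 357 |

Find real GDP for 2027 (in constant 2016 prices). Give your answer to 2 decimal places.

Real GDP 2027 = Σ (p_2016 × q_2027) = 2.37·497 + 13.55·816 + 6.60·1307 + 29.65·357 = 31445.94.

£31445.94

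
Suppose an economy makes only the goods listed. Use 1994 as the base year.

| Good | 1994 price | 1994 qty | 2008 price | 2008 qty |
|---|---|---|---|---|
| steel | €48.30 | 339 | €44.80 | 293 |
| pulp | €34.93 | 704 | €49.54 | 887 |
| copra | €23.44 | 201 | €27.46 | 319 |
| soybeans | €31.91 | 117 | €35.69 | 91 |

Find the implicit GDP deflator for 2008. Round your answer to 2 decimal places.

124.43

Nominal GDP 2008 = 44.80·293 + 49.54·887 + 27.46·319 + 35.69·91 = 69075.91.
Real GDP 2008 (at 1994 prices) = 48.30·293 + 34.93·887 + 23.44·319 + 31.91·91 = 55515.98.
Deflator = Nominal/Real × 100 = 69075.91/55515.98 × 100 = 124.425.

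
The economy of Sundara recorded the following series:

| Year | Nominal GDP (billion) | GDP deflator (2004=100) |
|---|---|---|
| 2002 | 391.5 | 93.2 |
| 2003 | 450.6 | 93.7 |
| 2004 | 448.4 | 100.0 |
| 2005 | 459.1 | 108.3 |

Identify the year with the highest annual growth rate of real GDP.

2003

2003: real = 450.6/0.937 = 480.90; growth vs 2002 (420.06) = 14.48%.
2004: real = 448.4/1.000 = 448.40; growth vs 2003 (480.90) = -6.76%.
2005: real = 459.1/1.083 = 423.92; growth vs 2004 (448.40) = -5.46%.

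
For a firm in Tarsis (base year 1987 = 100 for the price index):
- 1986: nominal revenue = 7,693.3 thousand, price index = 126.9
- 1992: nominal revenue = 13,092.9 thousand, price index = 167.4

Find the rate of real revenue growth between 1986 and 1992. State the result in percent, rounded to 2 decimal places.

29.01%

Real revenue 1986 = 7693.3 / 1.269 = 6062.49.
Real revenue 1992 = 13092.9 / 1.674 = 7821.33.
Real growth = 7821.33 / 6062.49 − 1 = 0.2901.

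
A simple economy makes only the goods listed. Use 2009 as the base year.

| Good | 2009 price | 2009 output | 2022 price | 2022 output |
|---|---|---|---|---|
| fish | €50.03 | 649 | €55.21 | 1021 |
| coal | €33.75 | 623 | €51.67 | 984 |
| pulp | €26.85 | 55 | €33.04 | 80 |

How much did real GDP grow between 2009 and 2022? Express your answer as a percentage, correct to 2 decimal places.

57.24%

Real GDP 2009 = Nominal GDP 2009 = 50.03·649 + 33.75·623 + 26.85·55 = 54972.47.
Real GDP 2022 (at 2009 prices) = 50.03·1021 + 33.75·984 + 26.85·80 = 86438.63.
Real growth = 86438.63/54972.47 − 1 = 0.5724.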